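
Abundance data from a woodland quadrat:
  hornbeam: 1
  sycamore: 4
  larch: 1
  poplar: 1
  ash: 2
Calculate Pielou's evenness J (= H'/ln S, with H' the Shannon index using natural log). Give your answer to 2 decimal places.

Total N = 1+4+1+1+2 = 9, so the proportions are 0.1111, 0.4444, 0.1111, 0.1111, 0.2222 (working shown to 4 dp, full precision carried).
H' = −Σ pᵢ ln pᵢ = −((-0.2441) + (-0.3604) + (-0.2441) + (-0.2441) + (-0.3342)) = 1.4271.
With S = 5 species, ln S = 1.6094, so J = 1.4271/1.6094 = 0.8867, i.e. 0.89 to 2 decimal places.

0.89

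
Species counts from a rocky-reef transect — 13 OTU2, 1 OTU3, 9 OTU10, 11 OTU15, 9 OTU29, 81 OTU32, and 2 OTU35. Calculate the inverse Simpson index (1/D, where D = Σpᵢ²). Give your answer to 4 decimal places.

Total N = 13+1+9+11+9+81+2 = 126, so the proportions are 0.1031746, 0.0079365, 0.0714286, 0.0873016, 0.0714286, 0.6428571, 0.015873 (working shown to 7 dp, full precision carried).
D = 0.1031746² + 0.0079365² + 0.0714286² + 0.0873016² + 0.0714286² + 0.6428571² + 0.015873² = 0.0106450 + 0.0000630 + 0.0051020 + 0.0076216 + 0.0051020 + 0.4132653 + 0.0002520 = 0.4420509.
So 1/D = 2.262183, i.e. 2.2622 to 4 decimal places.

2.2622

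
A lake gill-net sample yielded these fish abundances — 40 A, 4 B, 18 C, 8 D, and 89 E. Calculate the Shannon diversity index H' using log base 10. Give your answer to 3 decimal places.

Total N = 40+4+18+8+89 = 159, so the proportions are 0.25157, 0.02516, 0.11321, 0.05031, 0.55975 (working shown to 5 dp, full precision carried).
Each pᵢ log₁₀ pᵢ term: 0.25157×(-0.59934)=-0.15078, 0.02516×(-1.59934)=-0.04023, 0.11321×(-0.94612)=-0.10711, 0.05031×(-1.29831)=-0.06532, 0.55975×(-0.25201)=-0.14106.
Sum = -0.50450, so H' = 0.505.

0.505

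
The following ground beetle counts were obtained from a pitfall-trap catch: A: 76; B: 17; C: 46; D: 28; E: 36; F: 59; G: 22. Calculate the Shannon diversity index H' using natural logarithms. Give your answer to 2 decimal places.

1.83

Total N = 76+17+46+28+36+59+22 = 284, so the proportions are 0.2676, 0.0599, 0.162, 0.0986, 0.1268, 0.2077, 0.0775 (working shown to 4 dp, full precision carried).
Each pᵢ ln pᵢ term: 0.2676×(-1.3182)=-0.3528, 0.0599×(-2.8158)=-0.1685, 0.162×(-1.8203)=-0.2948, 0.0986×(-2.3168)=-0.2284, 0.1268×(-2.0655)=-0.2618, 0.2077×(-1.5714)=-0.3265, 0.0775×(-2.5579)=-0.1981.
Sum = -1.8310, so H' = 1.83.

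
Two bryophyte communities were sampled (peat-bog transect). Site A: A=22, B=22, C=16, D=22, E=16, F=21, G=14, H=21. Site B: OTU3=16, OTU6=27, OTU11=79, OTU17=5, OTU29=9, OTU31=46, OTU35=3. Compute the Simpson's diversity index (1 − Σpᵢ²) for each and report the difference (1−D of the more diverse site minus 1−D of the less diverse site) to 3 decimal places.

Site A: N=154, proportions 0.14286, 0.14286, 0.1039, 0.14286, 0.1039, 0.13636, 0.09091, 0.13636, giving 1−D = 0.87173 (working shown to 5 dp, full precision carried).
Site B: N=185, proportions 0.08649, 0.14595, 0.42703, 0.02703, 0.04865, 0.24865, 0.01622, giving 1−D = 0.72368.
Difference = |0.87173 − 0.72368| = 0.14805, i.e. 0.148 to 3 decimal places.

0.148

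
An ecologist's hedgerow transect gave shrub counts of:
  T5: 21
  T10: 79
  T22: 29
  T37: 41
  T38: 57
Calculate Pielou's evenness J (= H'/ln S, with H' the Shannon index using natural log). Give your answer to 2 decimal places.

0.94

Total N = 21+79+29+41+57 = 227, so the proportions are 0.0925, 0.348, 0.1278, 0.1806, 0.2511 (working shown to 4 dp, full precision carried).
H' = −Σ pᵢ ln pᵢ = −((-0.2202) + (-0.3673) + (-0.2629) + (-0.3091) + (-0.3470)) = 1.5065.
With S = 5 species, ln S = 1.6094, so J = 1.5065/1.6094 = 0.9361, i.e. 0.94 to 2 decimal places.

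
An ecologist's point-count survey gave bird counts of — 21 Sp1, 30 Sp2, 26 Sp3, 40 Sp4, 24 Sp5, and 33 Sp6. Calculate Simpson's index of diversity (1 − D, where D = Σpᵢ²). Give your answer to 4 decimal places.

Total N = 21+30+26+40+24+33 = 174, so the proportions are 0.12069, 0.172414, 0.149425, 0.229885, 0.137931, 0.189655 (working shown to 6 dp, full precision carried).
D = 0.12069² + 0.172414² + 0.149425² + 0.229885² + 0.137931² + 0.189655² = 0.014566 + 0.029727 + 0.022328 + 0.052847 + 0.019025 + 0.035969 = 0.174462.
So 1 − D = 0.825538, i.e. 0.8255 to 4 decimal places.

0.8255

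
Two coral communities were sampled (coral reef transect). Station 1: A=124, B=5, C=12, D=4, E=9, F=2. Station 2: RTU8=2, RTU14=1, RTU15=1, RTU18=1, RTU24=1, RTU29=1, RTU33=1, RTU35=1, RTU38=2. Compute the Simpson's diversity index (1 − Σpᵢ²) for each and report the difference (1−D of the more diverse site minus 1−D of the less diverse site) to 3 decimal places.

Station 1: N=156, proportions 0.79487, 0.03205, 0.07692, 0.02564, 0.05769, 0.01282, giving 1−D = 0.35708 (working shown to 5 dp, full precision carried).
Station 2: N=11, proportions 0.18182, 0.09091, 0.09091, 0.09091, 0.09091, 0.09091, 0.09091, 0.09091, 0.18182, giving 1−D = 0.87603.
Difference = |0.35708 − 0.87603| = 0.51895, i.e. 0.519 to 3 decimal places.

0.519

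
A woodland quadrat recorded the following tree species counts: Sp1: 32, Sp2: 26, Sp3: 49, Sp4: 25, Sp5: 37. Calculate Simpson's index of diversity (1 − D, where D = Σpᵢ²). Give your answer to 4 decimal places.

Total N = 32+26+49+25+37 = 169, so the proportions are 0.189349, 0.153846, 0.289941, 0.147929, 0.218935 (working shown to 6 dp, full precision carried).
D = 0.189349² + 0.153846² + 0.289941² + 0.147929² + 0.218935² = 0.035853 + 0.023669 + 0.084066 + 0.021883 + 0.047932 = 0.213403.
So 1 − D = 0.786597, i.e. 0.7866 to 4 decimal places.

0.7866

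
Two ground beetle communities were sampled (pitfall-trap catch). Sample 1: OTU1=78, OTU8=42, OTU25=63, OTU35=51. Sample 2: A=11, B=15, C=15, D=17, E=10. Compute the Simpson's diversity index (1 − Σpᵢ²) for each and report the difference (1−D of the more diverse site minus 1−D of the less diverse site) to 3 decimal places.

0.056

Sample 1: N=234, proportions 0.33333, 0.17949, 0.26923, 0.21795, giving 1−D = 0.73669 (working shown to 5 dp, full precision carried).
Sample 2: N=68, proportions 0.16176, 0.22059, 0.22059, 0.25, 0.14706, giving 1−D = 0.79239.
Difference = |0.73669 − 0.79239| = 0.05570, i.e. 0.056 to 3 decimal places.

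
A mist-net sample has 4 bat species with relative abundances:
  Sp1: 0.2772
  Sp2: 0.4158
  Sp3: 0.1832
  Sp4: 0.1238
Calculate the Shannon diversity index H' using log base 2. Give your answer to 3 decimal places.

Each pᵢ log₂ pᵢ term (working shown to 5 dp, full precision carried): 0.2772×(-1.85100)=-0.51310, 0.4158×(-1.26604)=-0.52642, 0.1832×(-2.44851)=-0.44857, 0.1238×(-3.01392)=-0.37312.
Sum = -1.86121, so H' = 1.861.

1.861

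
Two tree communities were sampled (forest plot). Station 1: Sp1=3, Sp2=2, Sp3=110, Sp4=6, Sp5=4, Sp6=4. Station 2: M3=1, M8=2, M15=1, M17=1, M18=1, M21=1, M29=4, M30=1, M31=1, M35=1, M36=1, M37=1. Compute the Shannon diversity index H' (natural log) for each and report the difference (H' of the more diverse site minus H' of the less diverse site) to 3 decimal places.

1.693

Station 1: N=129, proportions 0.023256, 0.015504, 0.852713, 0.046512, 0.031008, 0.031008, giving H' = 0.646046 (working shown to 6 dp, full precision carried).
Station 2: N=16, proportions 0.0625, 0.125, 0.0625, 0.0625, 0.0625, 0.0625, 0.25, 0.0625, 0.0625, 0.0625, 0.0625, 0.0625, giving H' = 2.339372.
Difference = |0.646046 − 2.339372| = 1.693326, i.e. 1.693 to 3 decimal places.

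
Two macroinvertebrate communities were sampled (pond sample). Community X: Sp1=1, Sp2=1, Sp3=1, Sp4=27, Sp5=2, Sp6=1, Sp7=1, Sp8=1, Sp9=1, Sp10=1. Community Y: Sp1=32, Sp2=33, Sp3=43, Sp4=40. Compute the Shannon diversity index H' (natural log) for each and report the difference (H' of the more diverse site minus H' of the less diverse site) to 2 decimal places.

Community X: N=37, proportions 0.027, 0.027, 0.027, 0.7297, 0.0541, 0.027, 0.027, 0.027, 0.027, 0.027, giving H' = 1.1684 (working shown to 4 dp, full precision carried).
Community Y: N=148, proportions 0.2162, 0.223, 0.2905, 0.2703, giving H' = 1.3785.
Difference = |1.1684 − 1.3785| = 0.2101, i.e. 0.21 to 2 decimal places.

0.21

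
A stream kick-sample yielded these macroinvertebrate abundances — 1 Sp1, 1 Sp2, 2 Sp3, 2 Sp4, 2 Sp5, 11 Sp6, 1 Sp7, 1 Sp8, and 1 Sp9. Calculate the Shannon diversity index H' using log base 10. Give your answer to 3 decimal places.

0.740

Total N = 1+1+2+2+2+11+1+1+1 = 22, so the proportions are 0.04545, 0.04545, 0.09091, 0.09091, 0.09091, 0.5, 0.04545, 0.04545, 0.04545 (working shown to 5 dp, full precision carried).
Each pᵢ log₁₀ pᵢ term: 0.04545×(-1.34242)=-0.06102, 0.04545×(-1.34242)=-0.06102, 0.09091×(-1.04139)=-0.09467, 0.09091×(-1.04139)=-0.09467, 0.09091×(-1.04139)=-0.09467, 0.5×(-0.30103)=-0.15051, 0.04545×(-1.34242)=-0.06102, 0.04545×(-1.34242)=-0.06102, 0.04545×(-1.34242)=-0.06102.
Sum = -0.73963, so H' = 0.740.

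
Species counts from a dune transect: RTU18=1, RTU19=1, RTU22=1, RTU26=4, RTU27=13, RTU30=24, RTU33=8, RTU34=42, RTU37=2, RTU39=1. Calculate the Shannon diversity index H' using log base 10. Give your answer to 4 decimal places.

Total N = 1+1+1+4+13+24+8+42+2+1 = 97, so the proportions are 0.010309, 0.010309, 0.010309, 0.041237, 0.134021, 0.247423, 0.082474, 0.43299, 0.020619, 0.010309 (working shown to 6 dp, full precision carried).
Each pᵢ log₁₀ pᵢ term: 0.010309×(-1.986772)=-0.020482, 0.010309×(-1.986772)=-0.020482, 0.010309×(-1.986772)=-0.020482, 0.041237×(-1.384712)=-0.057102, 0.134021×(-0.872828)=-0.116977, 0.247423×(-0.606560)=-0.150077, 0.082474×(-1.083682)=-0.089376, 0.43299×(-0.363522)=-0.157401, 0.020619×(-1.685742)=-0.034758, 0.010309×(-1.986772)=-0.020482.
Sum = -0.687619, so H' = 0.6876.

0.6876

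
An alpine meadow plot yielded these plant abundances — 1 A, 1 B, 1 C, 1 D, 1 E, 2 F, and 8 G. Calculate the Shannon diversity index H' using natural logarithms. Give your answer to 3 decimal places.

1.507

Total N = 1+1+1+1+1+2+8 = 15, so the proportions are 0.06667, 0.06667, 0.06667, 0.06667, 0.06667, 0.13333, 0.53333 (working shown to 5 dp, full precision carried).
Each pᵢ ln pᵢ term: 0.06667×(-2.70805)=-0.18054, 0.06667×(-2.70805)=-0.18054, 0.06667×(-2.70805)=-0.18054, 0.06667×(-2.70805)=-0.18054, 0.06667×(-2.70805)=-0.18054, 0.13333×(-2.01490)=-0.26865, 0.53333×(-0.62861)=-0.33526.
Sum = -1.50660, so H' = 1.507.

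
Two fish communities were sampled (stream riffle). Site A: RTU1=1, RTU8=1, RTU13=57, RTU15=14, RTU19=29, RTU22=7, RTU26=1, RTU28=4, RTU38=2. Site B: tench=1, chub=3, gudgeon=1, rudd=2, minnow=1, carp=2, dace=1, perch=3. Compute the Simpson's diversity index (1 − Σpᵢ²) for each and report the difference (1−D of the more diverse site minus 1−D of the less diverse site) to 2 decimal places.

Site A: N=116, proportions 0.0086, 0.0086, 0.4914, 0.1207, 0.25, 0.0603, 0.0086, 0.0345, 0.0172, giving 1−D = 0.6761 (working shown to 4 dp, full precision carried).
Site B: N=14, proportions 0.0714, 0.2143, 0.0714, 0.1429, 0.0714, 0.1429, 0.0714, 0.2143, giving 1−D = 0.8469.
Difference = |0.6761 − 0.8469| = 0.1708, i.e. 0.17 to 2 decimal places.

0.17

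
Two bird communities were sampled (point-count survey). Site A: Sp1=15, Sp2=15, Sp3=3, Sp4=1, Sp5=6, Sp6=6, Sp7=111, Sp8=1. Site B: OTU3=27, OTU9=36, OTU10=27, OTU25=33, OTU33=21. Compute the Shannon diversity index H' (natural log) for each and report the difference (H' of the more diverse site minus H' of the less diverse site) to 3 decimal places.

Site A: N=158, proportions 0.09494, 0.09494, 0.01899, 0.00633, 0.03797, 0.03797, 0.70253, 0.00633, giving H' = 1.08287 (working shown to 5 dp, full precision carried).
Site B: N=144, proportions 0.1875, 0.25, 0.1875, 0.22917, 0.14583, giving H' = 1.59272.
Difference = |1.08287 − 1.59272| = 0.50985, i.e. 0.510 to 3 decimal places.

0.510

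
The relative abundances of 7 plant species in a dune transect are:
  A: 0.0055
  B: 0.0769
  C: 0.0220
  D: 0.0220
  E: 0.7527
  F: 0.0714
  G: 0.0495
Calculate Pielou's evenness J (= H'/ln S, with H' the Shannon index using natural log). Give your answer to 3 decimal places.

H' = −Σ pᵢ ln pᵢ = −((-0.02862) + (-0.19727) + (-0.08397) + (-0.08397) + (-0.21383) + (-0.18846) + (-0.14879)) = 0.94490 (working shown to 5 dp, full precision carried).
With S = 7 species, ln S = 1.94591, so J = 0.94490/1.94591 = 0.48558, i.e. 0.486 to 3 decimal places.

0.486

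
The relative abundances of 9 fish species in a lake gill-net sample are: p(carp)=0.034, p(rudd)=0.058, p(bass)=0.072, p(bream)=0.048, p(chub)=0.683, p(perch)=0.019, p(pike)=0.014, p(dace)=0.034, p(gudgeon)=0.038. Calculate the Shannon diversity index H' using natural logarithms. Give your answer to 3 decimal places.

Each pᵢ ln pᵢ term (working shown to 5 dp, full precision carried): 0.034×(-3.38139)=-0.11497, 0.058×(-2.84731)=-0.16514, 0.072×(-2.63109)=-0.18944, 0.048×(-3.03655)=-0.14575, 0.683×(-0.38126)=-0.26040, 0.019×(-3.96332)=-0.07530, 0.014×(-4.26870)=-0.05976, 0.034×(-3.38139)=-0.11497, 0.038×(-3.27017)=-0.12427.
Sum = -1.25000, so H' = 1.250.

1.250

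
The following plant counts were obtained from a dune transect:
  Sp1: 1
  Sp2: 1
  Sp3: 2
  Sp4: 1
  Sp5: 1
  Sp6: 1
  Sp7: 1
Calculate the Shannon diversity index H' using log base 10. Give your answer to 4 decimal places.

0.8278

Total N = 1+1+2+1+1+1+1 = 8, so the proportions are 0.125, 0.125, 0.25, 0.125, 0.125, 0.125, 0.125 (working shown to 6 dp, full precision carried).
Each pᵢ log₁₀ pᵢ term: 0.125×(-0.903090)=-0.112886, 0.125×(-0.903090)=-0.112886, 0.25×(-0.602060)=-0.150515, 0.125×(-0.903090)=-0.112886, 0.125×(-0.903090)=-0.112886, 0.125×(-0.903090)=-0.112886, 0.125×(-0.903090)=-0.112886.
Sum = -0.827832, so H' = 0.8278.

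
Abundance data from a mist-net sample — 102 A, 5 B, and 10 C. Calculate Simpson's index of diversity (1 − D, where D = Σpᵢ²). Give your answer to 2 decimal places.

Total N = 102+5+10 = 117, so the proportions are 0.8718, 0.0427, 0.0855 (working shown to 4 dp, full precision carried).
D = 0.8718² + 0.0427² + 0.0855² = 0.7600 + 0.0018 + 0.0073 = 0.7692.
So 1 − D = 0.2308, i.e. 0.23 to 2 decimal places.

0.23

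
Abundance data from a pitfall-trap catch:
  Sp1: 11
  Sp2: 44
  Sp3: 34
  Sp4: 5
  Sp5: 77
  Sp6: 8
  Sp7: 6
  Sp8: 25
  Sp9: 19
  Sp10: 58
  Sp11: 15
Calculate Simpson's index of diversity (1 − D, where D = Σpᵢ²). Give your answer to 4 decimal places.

Total N = 11+44+34+5+77+8+6+25+19+58+15 = 302, so the proportions are 0.036424, 0.145695, 0.112583, 0.016556, 0.254967, 0.02649, 0.019868, 0.082781, 0.062914, 0.192053, 0.049669 (working shown to 6 dp, full precision carried).
D = 0.036424² + 0.145695² + 0.112583² + 0.016556² + 0.254967² + 0.02649² + 0.019868² + 0.082781² + 0.062914² + 0.192053² + 0.049669² = 0.001327 + 0.021227 + 0.012675 + 0.000274 + 0.065008 + 0.000702 + 0.000395 + 0.006853 + 0.003958 + 0.036884 + 0.002467 = 0.151770.
So 1 − D = 0.848230, i.e. 0.8482 to 4 decimal places.

0.8482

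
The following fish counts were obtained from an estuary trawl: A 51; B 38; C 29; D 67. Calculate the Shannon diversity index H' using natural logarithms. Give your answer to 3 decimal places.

1.339

Total N = 51+38+29+67 = 185, so the proportions are 0.27568, 0.20541, 0.15676, 0.36216 (working shown to 5 dp, full precision carried).
Each pᵢ ln pᵢ term: 0.27568×(-1.28853)=-0.35522, 0.20541×(-1.58277)=-0.32511, 0.15676×(-1.85306)=-0.29048, 0.36216×(-1.01566)=-0.36783.
Sum = -1.33864, so H' = 1.339.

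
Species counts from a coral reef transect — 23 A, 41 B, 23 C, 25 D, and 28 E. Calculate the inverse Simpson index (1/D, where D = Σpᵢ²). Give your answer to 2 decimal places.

4.73

Total N = 23+41+23+25+28 = 140, so the proportions are 0.164286, 0.292857, 0.164286, 0.178571, 0.2 (working shown to 6 dp, full precision carried).
D = 0.164286² + 0.292857² + 0.164286² + 0.178571² + 0.2² = 0.026990 + 0.085765 + 0.026990 + 0.031888 + 0.040000 = 0.211633.
So 1/D = 4.7252, i.e. 4.73 to 2 decimal places.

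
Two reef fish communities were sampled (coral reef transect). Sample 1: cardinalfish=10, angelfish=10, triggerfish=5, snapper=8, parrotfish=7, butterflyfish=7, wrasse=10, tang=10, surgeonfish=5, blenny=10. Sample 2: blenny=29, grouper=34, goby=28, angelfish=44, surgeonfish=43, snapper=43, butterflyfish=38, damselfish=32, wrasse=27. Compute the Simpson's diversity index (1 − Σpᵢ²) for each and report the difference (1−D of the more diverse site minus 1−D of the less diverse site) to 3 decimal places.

0.009

Sample 1: N=82, proportions 0.12195, 0.12195, 0.06098, 0.09756, 0.08537, 0.08537, 0.12195, 0.12195, 0.06098, 0.12195, giving 1−D = 0.89411 (working shown to 5 dp, full precision carried).
Sample 2: N=318, proportions 0.09119, 0.10692, 0.08805, 0.13836, 0.13522, 0.13522, 0.1195, 0.10063, 0.08491, giving 1−D = 0.88517.
Difference = |0.89411 − 0.88517| = 0.00894, i.e. 0.009 to 3 decimal places.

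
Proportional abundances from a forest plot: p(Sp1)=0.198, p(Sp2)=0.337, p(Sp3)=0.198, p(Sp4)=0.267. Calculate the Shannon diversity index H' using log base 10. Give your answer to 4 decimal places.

Each pᵢ log₁₀ pᵢ term (working shown to 6 dp, full precision carried): 0.198×(-0.703335)=-0.139260, 0.337×(-0.472370)=-0.159189, 0.198×(-0.703335)=-0.139260, 0.267×(-0.573489)=-0.153121.
Sum = -0.590831, so H' = 0.5908.

0.5908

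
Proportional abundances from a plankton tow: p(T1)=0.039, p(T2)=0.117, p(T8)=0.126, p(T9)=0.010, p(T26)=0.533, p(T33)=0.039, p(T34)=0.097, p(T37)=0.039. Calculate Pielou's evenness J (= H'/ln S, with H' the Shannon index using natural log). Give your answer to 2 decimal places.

H' = −Σ pᵢ ln pᵢ = −((-0.1265) + (-0.2510) + (-0.2610) + (-0.0461) + (-0.3354) + (-0.1265) + (-0.2263) + (-0.1265)) = 1.4993 (working shown to 4 dp, full precision carried).
With S = 8 species, ln S = 2.0794, so J = 1.4993/2.0794 = 0.7210, i.e. 0.72 to 2 decimal places.

0.72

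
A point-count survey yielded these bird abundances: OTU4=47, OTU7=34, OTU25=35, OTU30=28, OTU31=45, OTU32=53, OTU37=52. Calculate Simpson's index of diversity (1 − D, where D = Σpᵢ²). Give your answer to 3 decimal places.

Total N = 47+34+35+28+45+53+52 = 294, so the proportions are 0.15986, 0.11565, 0.11905, 0.09524, 0.15306, 0.18027, 0.17687 (working shown to 5 dp, full precision carried).
D = 0.15986² + 0.11565² + 0.11905² + 0.09524² + 0.15306² + 0.18027² + 0.17687² = 0.02556 + 0.01337 + 0.01417 + 0.00907 + 0.02343 + 0.03250 + 0.03128 = 0.14938.
So 1 − D = 0.85062, i.e. 0.851 to 3 decimal places.

0.851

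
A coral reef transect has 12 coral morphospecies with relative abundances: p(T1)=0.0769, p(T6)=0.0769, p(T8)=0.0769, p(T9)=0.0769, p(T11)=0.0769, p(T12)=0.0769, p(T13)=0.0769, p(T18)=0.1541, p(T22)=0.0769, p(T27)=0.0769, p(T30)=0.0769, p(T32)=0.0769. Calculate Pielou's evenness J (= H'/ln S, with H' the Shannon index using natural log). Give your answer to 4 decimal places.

0.9892

H' = −Σ pᵢ ln pᵢ = −((-0.197268) + (-0.197268) + (-0.197268) + (-0.197268) + (-0.197268) + (-0.197268) + (-0.197268) + (-0.288191) + (-0.197268) + (-0.197268) + (-0.197268) + (-0.197268)) = 2.458135 (working shown to 6 dp, full precision carried).
With S = 12 species, ln S = 2.484907, so J = 2.458135/2.484907 = 0.989226, i.e. 0.9892 to 4 decimal places.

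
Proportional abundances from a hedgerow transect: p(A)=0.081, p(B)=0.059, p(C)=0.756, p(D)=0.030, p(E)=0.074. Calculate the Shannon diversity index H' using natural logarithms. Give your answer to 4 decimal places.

Each pᵢ ln pᵢ term (working shown to 6 dp, full precision carried): 0.081×(-2.513306)=-0.203578, 0.059×(-2.830218)=-0.166983, 0.756×(-0.279714)=-0.211464, 0.03×(-3.506558)=-0.105197, 0.074×(-2.603690)=-0.192673.
Sum = -0.879894, so H' = 0.8799.

0.8799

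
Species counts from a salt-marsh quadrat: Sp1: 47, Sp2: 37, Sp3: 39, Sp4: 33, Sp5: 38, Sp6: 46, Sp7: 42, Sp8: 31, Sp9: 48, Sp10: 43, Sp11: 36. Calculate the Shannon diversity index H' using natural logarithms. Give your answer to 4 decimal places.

Total N = 47+37+39+33+38+46+42+31+48+43+36 = 440, so the proportions are 0.106818, 0.084091, 0.088636, 0.075, 0.086364, 0.104545, 0.095455, 0.070455, 0.109091, 0.097727, 0.081818 (working shown to 6 dp, full precision carried).
Each pᵢ ln pᵢ term: 0.106818×(-2.236627)=-0.238912, 0.084091×(-2.475857)=-0.208197, 0.088636×(-2.423213)=-0.214785, 0.075×(-2.590267)=-0.194270, 0.086364×(-2.449189)=-0.211521, 0.104545×(-2.258133)=-0.236078, 0.095455×(-2.349105)=-0.224233, 0.070455×(-2.652788)=-0.186901, 0.109091×(-2.215574)=-0.241699, 0.097727×(-2.325575)=-0.227272, 0.081818×(-2.503256)=-0.204812.
Sum = -2.388679, so H' = 2.3887.

2.3887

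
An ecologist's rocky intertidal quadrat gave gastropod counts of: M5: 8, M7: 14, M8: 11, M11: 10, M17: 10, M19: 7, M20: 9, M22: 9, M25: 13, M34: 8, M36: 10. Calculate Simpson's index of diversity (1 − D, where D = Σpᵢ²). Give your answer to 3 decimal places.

0.905

Total N = 8+14+11+10+10+7+9+9+13+8+10 = 109, so the proportions are 0.07339, 0.12844, 0.10092, 0.09174, 0.09174, 0.06422, 0.08257, 0.08257, 0.11927, 0.07339, 0.09174 (working shown to 5 dp, full precision carried).
D = 0.07339² + 0.12844² + 0.10092² + 0.09174² + 0.09174² + 0.06422² + 0.08257² + 0.08257² + 0.11927² + 0.07339² + 0.09174² = 0.00539 + 0.01650 + 0.01018 + 0.00842 + 0.00842 + 0.00412 + 0.00682 + 0.00682 + 0.01422 + 0.00539 + 0.00842 = 0.09469.
So 1 − D = 0.90531, i.e. 0.905 to 3 decimal places.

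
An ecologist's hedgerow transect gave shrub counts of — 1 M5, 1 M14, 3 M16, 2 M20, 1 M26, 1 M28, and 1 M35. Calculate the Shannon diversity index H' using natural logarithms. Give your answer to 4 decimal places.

Total N = 1+1+3+2+1+1+1 = 10, so the proportions are 0.1, 0.1, 0.3, 0.2, 0.1, 0.1, 0.1 (working shown to 6 dp, full precision carried).
Each pᵢ ln pᵢ term: 0.1×(-2.302585)=-0.230259, 0.1×(-2.302585)=-0.230259, 0.3×(-1.203973)=-0.361192, 0.2×(-1.609438)=-0.321888, 0.1×(-2.302585)=-0.230259, 0.1×(-2.302585)=-0.230259, 0.1×(-2.302585)=-0.230259.
Sum = -1.834372, so H' = 1.8344.

1.8344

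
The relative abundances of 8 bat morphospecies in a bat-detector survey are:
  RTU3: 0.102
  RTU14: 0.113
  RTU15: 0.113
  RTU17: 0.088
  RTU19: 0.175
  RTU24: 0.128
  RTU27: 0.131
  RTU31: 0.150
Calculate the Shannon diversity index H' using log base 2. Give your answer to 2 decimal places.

2.97

Each pᵢ log₂ pᵢ term (working shown to 4 dp, full precision carried): 0.102×(-3.2934)=-0.3359, 0.113×(-3.1456)=-0.3555, 0.113×(-3.1456)=-0.3555, 0.088×(-3.5064)=-0.3086, 0.175×(-2.5146)=-0.4401, 0.128×(-2.9658)=-0.3796, 0.131×(-2.9324)=-0.3841, 0.15×(-2.7370)=-0.4105.
Sum = -2.9697, so H' = 2.97.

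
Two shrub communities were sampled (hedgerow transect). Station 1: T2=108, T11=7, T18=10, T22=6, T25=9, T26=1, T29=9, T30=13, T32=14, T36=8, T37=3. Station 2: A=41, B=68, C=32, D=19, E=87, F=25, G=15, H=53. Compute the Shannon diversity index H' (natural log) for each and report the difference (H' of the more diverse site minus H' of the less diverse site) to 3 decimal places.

Station 1: N=188, proportions 0.57447, 0.03723, 0.05319, 0.03191, 0.04787, 0.00532, 0.04787, 0.06915, 0.07447, 0.04255, 0.01596, giving H' = 1.60431 (working shown to 5 dp, full precision carried).
Station 2: N=340, proportions 0.12059, 0.2, 0.09412, 0.05588, 0.25588, 0.07353, 0.04412, 0.15588, giving H' = 1.92870.
Difference = |1.60431 − 1.92870| = 0.32439, i.e. 0.324 to 3 decimal places.

0.324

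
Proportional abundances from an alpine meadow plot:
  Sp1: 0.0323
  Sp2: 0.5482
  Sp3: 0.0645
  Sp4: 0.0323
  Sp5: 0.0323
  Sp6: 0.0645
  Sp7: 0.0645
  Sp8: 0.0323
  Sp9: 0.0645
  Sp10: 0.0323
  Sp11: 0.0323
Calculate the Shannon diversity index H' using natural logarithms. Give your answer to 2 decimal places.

Each pᵢ ln pᵢ term (working shown to 4 dp, full precision carried): 0.0323×(-3.4327)=-0.1109, 0.5482×(-0.6011)=-0.3295, 0.0645×(-2.7411)=-0.1768, 0.0323×(-3.4327)=-0.1109, 0.0323×(-3.4327)=-0.1109, 0.0645×(-2.7411)=-0.1768, 0.0645×(-2.7411)=-0.1768, 0.0323×(-3.4327)=-0.1109, 0.0645×(-2.7411)=-0.1768, 0.0323×(-3.4327)=-0.1109, 0.0323×(-3.4327)=-0.1109.
Sum = -1.7020, so H' = 1.70.

1.70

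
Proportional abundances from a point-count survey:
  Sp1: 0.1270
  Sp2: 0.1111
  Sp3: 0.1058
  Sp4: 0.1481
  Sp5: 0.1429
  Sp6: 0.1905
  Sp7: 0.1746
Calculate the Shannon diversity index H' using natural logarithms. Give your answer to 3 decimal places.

Each pᵢ ln pᵢ term (working shown to 5 dp, full precision carried): 0.127×(-2.06357)=-0.26207, 0.1111×(-2.19732)=-0.24412, 0.1058×(-2.24620)=-0.23765, 0.1481×(-1.90987)=-0.28285, 0.1429×(-1.94561)=-0.27803, 0.1905×(-1.65810)=-0.31587, 0.1746×(-1.74526)=-0.30472.
Sum = -1.92531, so H' = 1.925.

1.925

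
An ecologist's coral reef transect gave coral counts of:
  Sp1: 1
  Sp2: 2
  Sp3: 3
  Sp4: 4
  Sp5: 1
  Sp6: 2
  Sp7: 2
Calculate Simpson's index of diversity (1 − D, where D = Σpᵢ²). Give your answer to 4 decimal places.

0.8267

Total N = 1+2+3+4+1+2+2 = 15, so the proportions are 0.066667, 0.133333, 0.2, 0.266667, 0.066667, 0.133333, 0.133333 (working shown to 6 dp, full precision carried).
D = 0.066667² + 0.133333² + 0.2² + 0.266667² + 0.066667² + 0.133333² + 0.133333² = 0.004444 + 0.017778 + 0.040000 + 0.071111 + 0.004444 + 0.017778 + 0.017778 = 0.173333.
So 1 − D = 0.826667, i.e. 0.8267 to 4 decimal places.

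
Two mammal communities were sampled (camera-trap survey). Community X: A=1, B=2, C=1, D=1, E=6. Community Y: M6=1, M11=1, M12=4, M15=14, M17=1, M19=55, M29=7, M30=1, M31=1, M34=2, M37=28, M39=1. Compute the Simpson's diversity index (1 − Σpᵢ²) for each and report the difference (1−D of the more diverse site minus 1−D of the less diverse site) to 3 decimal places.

0.052

Community X: N=11, proportions 0.09091, 0.18182, 0.09091, 0.09091, 0.54545, giving 1−D = 0.64463 (working shown to 5 dp, full precision carried).
Community Y: N=116, proportions 0.00862, 0.00862, 0.03448, 0.12069, 0.00862, 0.47414, 0.06034, 0.00862, 0.00862, 0.01724, 0.24138, 0.00862, giving 1−D = 0.69679.
Difference = |0.64463 − 0.69679| = 0.05216, i.e. 0.052 to 3 decimal places.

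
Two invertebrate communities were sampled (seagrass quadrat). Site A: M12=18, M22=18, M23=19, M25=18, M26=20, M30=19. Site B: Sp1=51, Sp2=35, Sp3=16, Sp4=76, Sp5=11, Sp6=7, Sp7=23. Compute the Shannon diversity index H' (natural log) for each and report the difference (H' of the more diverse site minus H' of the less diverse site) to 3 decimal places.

0.103

Site A: N=112, proportions 0.16071, 0.16071, 0.16964, 0.16071, 0.17857, 0.16964, giving H' = 1.79097 (working shown to 5 dp, full precision carried).
Site B: N=219, proportions 0.23288, 0.15982, 0.07306, 0.34703, 0.05023, 0.03196, 0.10502, giving H' = 1.68783.
Difference = |1.79097 − 1.68783| = 0.10314, i.e. 0.103 to 3 decimal places.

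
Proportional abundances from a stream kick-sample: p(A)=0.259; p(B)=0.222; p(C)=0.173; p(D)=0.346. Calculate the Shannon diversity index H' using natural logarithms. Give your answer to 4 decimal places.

1.3548

Each pᵢ ln pᵢ term (working shown to 6 dp, full precision carried): 0.259×(-1.350927)=-0.349890, 0.222×(-1.505078)=-0.334127, 0.173×(-1.754464)=-0.303522, 0.346×(-1.061317)=-0.367216.
Sum = -1.354755, so H' = 1.3548.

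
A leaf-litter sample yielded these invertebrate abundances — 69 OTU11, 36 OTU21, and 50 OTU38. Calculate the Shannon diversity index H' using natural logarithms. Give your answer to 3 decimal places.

Total N = 69+36+50 = 155, so the proportions are 0.44516, 0.23226, 0.32258 (working shown to 5 dp, full precision carried).
Each pᵢ ln pᵢ term: 0.44516×(-0.80932)=-0.36028, 0.23226×(-1.45991)=-0.33907, 0.32258×(-1.13140)=-0.36497.
Sum = -1.06432, so H' = 1.064.

1.064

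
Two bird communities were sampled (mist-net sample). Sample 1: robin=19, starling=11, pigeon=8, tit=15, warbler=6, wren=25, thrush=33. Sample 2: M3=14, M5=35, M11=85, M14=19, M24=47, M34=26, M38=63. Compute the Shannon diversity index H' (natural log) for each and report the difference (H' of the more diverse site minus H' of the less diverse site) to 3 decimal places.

0.018

Sample 1: N=117, proportions 0.16239, 0.09402, 0.06838, 0.12821, 0.05128, 0.21368, 0.28205, giving H' = 1.80333 (working shown to 5 dp, full precision carried).
Sample 2: N=289, proportions 0.04844, 0.12111, 0.29412, 0.06574, 0.16263, 0.08997, 0.21799, giving H' = 1.78532.
Difference = |1.80333 − 1.78532| = 0.01801, i.e. 0.018 to 3 decimal places.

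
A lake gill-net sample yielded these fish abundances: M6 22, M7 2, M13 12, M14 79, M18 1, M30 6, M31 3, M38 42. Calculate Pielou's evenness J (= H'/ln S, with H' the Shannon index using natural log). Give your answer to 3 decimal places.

0.689

Total N = 22+2+12+79+1+6+3+42 = 167, so the proportions are 0.13174, 0.01198, 0.07186, 0.47305, 0.00599, 0.03593, 0.01796, 0.2515 (working shown to 5 dp, full precision carried).
H' = −Σ pᵢ ln pᵢ = −((-0.26702) + (-0.05299) + (-0.18920) + (-0.35410) + (-0.03065) + (-0.11951) + (-0.07220) + (-0.34715)) = 1.43283.
With S = 8 species, ln S = 2.07944, so J = 1.43283/2.07944 = 0.68904, i.e. 0.689 to 3 decimal places.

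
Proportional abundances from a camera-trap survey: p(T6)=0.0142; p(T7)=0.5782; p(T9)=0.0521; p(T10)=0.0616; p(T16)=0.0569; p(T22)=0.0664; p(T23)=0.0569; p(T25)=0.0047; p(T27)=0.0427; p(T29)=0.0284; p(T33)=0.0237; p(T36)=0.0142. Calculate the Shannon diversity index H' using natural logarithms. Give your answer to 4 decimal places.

1.6192

Each pᵢ ln pᵢ term (working shown to 6 dp, full precision carried): 0.0142×(-4.254513)=-0.060414, 0.5782×(-0.547835)=-0.316758, 0.0521×(-2.954590)=-0.153934, 0.0616×(-2.787093)=-0.171685, 0.0569×(-2.866460)=-0.163102, 0.0664×(-2.712058)=-0.180081, 0.0569×(-2.866460)=-0.163102, 0.0047×(-5.360193)=-0.025193, 0.0427×(-3.153556)=-0.134657, 0.0284×(-3.561366)=-0.101143, 0.0237×(-3.742280)=-0.088692, 0.0142×(-4.254513)=-0.060414.
Sum = -1.619174, so H' = 1.6192.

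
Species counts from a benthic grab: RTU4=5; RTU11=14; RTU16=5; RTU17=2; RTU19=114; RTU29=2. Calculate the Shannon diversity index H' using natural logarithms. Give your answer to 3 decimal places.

Total N = 5+14+5+2+114+2 = 142, so the proportions are 0.03521, 0.09859, 0.03521, 0.01408, 0.80282, 0.01408 (working shown to 5 dp, full precision carried).
Each pᵢ ln pᵢ term: 0.03521×(-3.34639)=-0.11783, 0.09859×(-2.31677)=-0.22841, 0.03521×(-3.34639)=-0.11783, 0.01408×(-4.26268)=-0.06004, 0.80282×(-0.21963)=-0.17632, 0.01408×(-4.26268)=-0.06004.
Sum = -0.76047, so H' = 0.760.

0.760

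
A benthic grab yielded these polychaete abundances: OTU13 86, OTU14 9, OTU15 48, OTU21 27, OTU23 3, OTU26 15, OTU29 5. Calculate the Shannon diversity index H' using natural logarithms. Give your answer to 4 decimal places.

1.4823

Total N = 86+9+48+27+3+15+5 = 193, so the proportions are 0.445596, 0.046632, 0.248705, 0.139896, 0.015544, 0.07772, 0.025907 (working shown to 6 dp, full precision carried).
Each pᵢ ln pᵢ term: 0.445596×(-0.808343)=-0.360194, 0.046632×(-3.065466)=-0.142949, 0.248705×(-1.391489)=-0.346070, 0.139896×(-1.966853)=-0.275156, 0.015544×(-4.164078)=-0.064727, 0.07772×(-2.554640)=-0.198547, 0.025907×(-3.653252)=-0.094644.
Sum = -1.482286, so H' = 1.4823.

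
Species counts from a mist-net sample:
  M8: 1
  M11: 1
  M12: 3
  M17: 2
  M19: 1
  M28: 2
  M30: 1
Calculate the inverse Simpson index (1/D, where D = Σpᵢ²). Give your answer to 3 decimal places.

5.762

Total N = 1+1+3+2+1+2+1 = 11, so the proportions are 0.0909091, 0.0909091, 0.2727273, 0.1818182, 0.0909091, 0.1818182, 0.0909091 (working shown to 7 dp, full precision carried).
D = 0.0909091² + 0.0909091² + 0.2727273² + 0.1818182² + 0.0909091² + 0.1818182² + 0.0909091² = 0.0082645 + 0.0082645 + 0.0743802 + 0.0330579 + 0.0082645 + 0.0330579 + 0.0082645 = 0.1735537.
So 1/D = 5.76190, i.e. 5.762 to 3 decimal places.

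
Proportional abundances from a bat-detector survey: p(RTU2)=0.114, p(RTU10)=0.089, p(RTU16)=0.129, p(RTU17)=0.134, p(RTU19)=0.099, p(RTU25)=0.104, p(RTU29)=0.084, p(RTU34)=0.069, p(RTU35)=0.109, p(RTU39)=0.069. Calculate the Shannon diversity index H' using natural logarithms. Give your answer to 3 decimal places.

Each pᵢ ln pᵢ term (working shown to 5 dp, full precision carried): 0.114×(-2.17156)=-0.24756, 0.089×(-2.41912)=-0.21530, 0.129×(-2.04794)=-0.26418, 0.134×(-2.00992)=-0.26933, 0.099×(-2.31264)=-0.22895, 0.104×(-2.26336)=-0.23539, 0.084×(-2.47694)=-0.20806, 0.069×(-2.67365)=-0.18448, 0.109×(-2.21641)=-0.24159, 0.069×(-2.67365)=-0.18448.
Sum = -2.27933, so H' = 2.279.

2.279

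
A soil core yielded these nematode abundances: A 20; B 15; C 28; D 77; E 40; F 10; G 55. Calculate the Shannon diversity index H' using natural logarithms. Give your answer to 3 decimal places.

Total N = 20+15+28+77+40+10+55 = 245, so the proportions are 0.08163, 0.06122, 0.11429, 0.31429, 0.16327, 0.04082, 0.22449 (working shown to 5 dp, full precision carried).
Each pᵢ ln pᵢ term: 0.08163×(-2.50553)=-0.20453, 0.06122×(-2.79321)=-0.17101, 0.11429×(-2.16905)=-0.24789, 0.31429×(-1.15745)=-0.36377, 0.16327×(-1.81238)=-0.29590, 0.04082×(-3.19867)=-0.13056, 0.22449×(-1.49393)=-0.33537.
Sum = -1.74904, so H' = 1.749.

1.749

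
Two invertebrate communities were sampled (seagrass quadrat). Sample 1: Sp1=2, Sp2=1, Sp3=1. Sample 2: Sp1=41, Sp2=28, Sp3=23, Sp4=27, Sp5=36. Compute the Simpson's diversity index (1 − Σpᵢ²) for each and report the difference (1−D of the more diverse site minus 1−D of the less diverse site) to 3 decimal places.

0.166

Sample 1: N=4, proportions 0.5, 0.25, 0.25, giving 1−D = 0.62500 (working shown to 5 dp, full precision carried).
Sample 2: N=155, proportions 0.26452, 0.18065, 0.14839, 0.17419, 0.23226, giving 1−D = 0.79109.
Difference = |0.62500 − 0.79109| = 0.16609, i.e. 0.166 to 3 decimal places.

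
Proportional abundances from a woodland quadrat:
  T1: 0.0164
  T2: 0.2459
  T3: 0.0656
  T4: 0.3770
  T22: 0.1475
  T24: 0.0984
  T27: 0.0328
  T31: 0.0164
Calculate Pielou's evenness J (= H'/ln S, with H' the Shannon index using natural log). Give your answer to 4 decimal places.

H' = −Σ pᵢ ln pᵢ = −((-0.067412) + (-0.344956) + (-0.178706) + (-0.367767) + (-0.282304) + (-0.228162) + (-0.112088) + (-0.067412)) = 1.648807 (working shown to 6 dp, full precision carried).
With S = 8 species, ln S = 2.079442, so J = 1.648807/2.079442 = 0.792909, i.e. 0.7929 to 4 decimal places.

0.7929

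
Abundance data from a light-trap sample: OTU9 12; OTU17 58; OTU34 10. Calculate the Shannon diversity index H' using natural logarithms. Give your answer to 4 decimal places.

0.7776

Total N = 12+58+10 = 80, so the proportions are 0.15, 0.725, 0.125 (working shown to 6 dp, full precision carried).
Each pᵢ ln pᵢ term: 0.15×(-1.897120)=-0.284568, 0.725×(-0.321584)=-0.233148, 0.125×(-2.079442)=-0.259930.
Sum = -0.777646, so H' = 0.7776.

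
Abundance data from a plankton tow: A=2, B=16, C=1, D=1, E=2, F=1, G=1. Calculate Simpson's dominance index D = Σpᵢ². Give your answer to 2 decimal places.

Total N = 2+16+1+1+2+1+1 = 24, so the proportions are 0.0833, 0.6667, 0.0417, 0.0417, 0.0833, 0.0417, 0.0417 (working shown to 4 dp, full precision carried).
D = 0.0833² + 0.6667² + 0.0417² + 0.0417² + 0.0833² + 0.0417² + 0.0417² = 0.0069 + 0.4444 + 0.0017 + 0.0017 + 0.0069 + 0.0017 + 0.0017 = 0.4653.
To 2 decimal places, D = 0.47.

0.47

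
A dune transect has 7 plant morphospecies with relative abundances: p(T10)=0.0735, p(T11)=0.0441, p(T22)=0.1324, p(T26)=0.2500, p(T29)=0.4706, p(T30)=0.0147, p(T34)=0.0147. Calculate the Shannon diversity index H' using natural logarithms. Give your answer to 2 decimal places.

Each pᵢ ln pᵢ term (working shown to 4 dp, full precision carried): 0.0735×(-2.6105)=-0.1919, 0.0441×(-3.1213)=-0.1376, 0.1324×(-2.0219)=-0.2677, 0.25×(-1.3863)=-0.3466, 0.4706×(-0.7537)=-0.3547, 0.0147×(-4.2199)=-0.0620, 0.0147×(-4.2199)=-0.0620.
Sum = -1.4226, so H' = 1.42.

1.42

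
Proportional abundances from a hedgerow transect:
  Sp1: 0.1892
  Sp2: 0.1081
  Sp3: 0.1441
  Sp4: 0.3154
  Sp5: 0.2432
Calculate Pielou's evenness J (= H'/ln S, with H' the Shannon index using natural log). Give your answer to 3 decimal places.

0.958

H' = −Σ pᵢ ln pᵢ = −((-0.31501) + (-0.24049) + (-0.27916) + (-0.36394) + (-0.34385)) = 1.54245 (working shown to 5 dp, full precision carried).
With S = 5 species, ln S = 1.60944, so J = 1.54245/1.60944 = 0.95838, i.e. 0.958 to 3 decimal places.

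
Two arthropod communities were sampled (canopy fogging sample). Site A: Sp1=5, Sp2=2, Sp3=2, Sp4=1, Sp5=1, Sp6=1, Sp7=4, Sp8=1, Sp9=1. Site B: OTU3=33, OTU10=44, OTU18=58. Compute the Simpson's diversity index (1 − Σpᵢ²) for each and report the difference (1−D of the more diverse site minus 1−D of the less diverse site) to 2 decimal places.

Site A: N=18, proportions 0.2778, 0.1111, 0.1111, 0.0556, 0.0556, 0.0556, 0.2222, 0.0556, 0.0556, giving 1−D = 0.8333 (working shown to 4 dp, full precision carried).
Site B: N=135, proportions 0.2444, 0.3259, 0.4296, giving 1−D = 0.6494.
Difference = |0.8333 − 0.6494| = 0.1839, i.e. 0.18 to 2 decimal places.

0.18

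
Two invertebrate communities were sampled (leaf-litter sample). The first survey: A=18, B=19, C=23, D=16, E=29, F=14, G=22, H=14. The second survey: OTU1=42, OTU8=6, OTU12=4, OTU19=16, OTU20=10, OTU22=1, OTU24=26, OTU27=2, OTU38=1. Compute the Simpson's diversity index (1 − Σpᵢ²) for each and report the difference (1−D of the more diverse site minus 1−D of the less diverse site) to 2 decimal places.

0.11

The first survey: N=155, proportions 0.1161, 0.1226, 0.1484, 0.1032, 0.1871, 0.0903, 0.1419, 0.0903, giving 1−D = 0.8673 (working shown to 4 dp, full precision carried).
The second survey: N=108, proportions 0.3889, 0.0556, 0.037, 0.1481, 0.0926, 0.0093, 0.2407, 0.0185, 0.0093, giving 1−D = 0.7553.
Difference = |0.8673 − 0.7553| = 0.1120, i.e. 0.11 to 2 decimal places.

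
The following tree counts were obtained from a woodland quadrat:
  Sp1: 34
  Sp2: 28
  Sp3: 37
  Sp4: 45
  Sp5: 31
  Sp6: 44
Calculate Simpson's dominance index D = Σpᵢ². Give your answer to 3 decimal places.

Total N = 34+28+37+45+31+44 = 219, so the proportions are 0.15525, 0.12785, 0.16895, 0.20548, 0.14155, 0.20091 (working shown to 5 dp, full precision carried).
D = 0.15525² + 0.12785² + 0.16895² + 0.20548² + 0.14155² + 0.20091² = 0.02410 + 0.01635 + 0.02854 + 0.04222 + 0.02004 + 0.04037 = 0.17162.
To 3 decimal places, D = 0.172.

0.172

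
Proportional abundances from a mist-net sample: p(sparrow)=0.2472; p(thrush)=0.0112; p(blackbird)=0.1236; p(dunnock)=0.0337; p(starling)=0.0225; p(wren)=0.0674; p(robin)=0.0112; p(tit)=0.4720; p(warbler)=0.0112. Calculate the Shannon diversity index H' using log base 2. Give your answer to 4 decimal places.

2.1505

Each pᵢ log₂ pᵢ term (working shown to 6 dp, full precision carried): 0.2472×(-2.016249)=-0.498417, 0.0112×(-6.480357)=-0.072580, 0.1236×(-3.016249)=-0.372808, 0.0337×(-4.891108)=-0.164830, 0.0225×(-5.473931)=-0.123163, 0.0674×(-3.891108)=-0.262261, 0.0112×(-6.480357)=-0.072580, 0.472×(-1.083141)=-0.511243, 0.0112×(-6.480357)=-0.072580.
Sum = -2.150462, so H' = 2.1505.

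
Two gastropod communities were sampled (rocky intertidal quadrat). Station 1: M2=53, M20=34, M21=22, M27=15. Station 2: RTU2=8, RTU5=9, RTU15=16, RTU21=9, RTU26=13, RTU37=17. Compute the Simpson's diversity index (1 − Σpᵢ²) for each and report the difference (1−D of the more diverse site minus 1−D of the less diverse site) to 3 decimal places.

Station 1: N=124, proportions 0.42742, 0.27419, 0.17742, 0.12097, giving 1−D = 0.69602 (working shown to 5 dp, full precision carried).
Station 2: N=72, proportions 0.11111, 0.125, 0.22222, 0.125, 0.18056, 0.23611, giving 1−D = 0.81867.
Difference = |0.69602 − 0.81867| = 0.12265, i.e. 0.123 to 3 decimal places.

0.123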